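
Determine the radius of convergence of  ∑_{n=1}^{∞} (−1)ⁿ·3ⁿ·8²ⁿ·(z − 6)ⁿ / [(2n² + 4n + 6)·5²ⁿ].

R = 25/192

Apply the ratio test: |a_{n+1}| / |a_n| = [(2n² + 4n + 6)/(2(n+1)² + 4(n+1) + 6)] · 3·64/25, which tends to 192/25 as n → ∞.
The series converges when 192/25 · |z − 6| < 1, giving R = 25/192.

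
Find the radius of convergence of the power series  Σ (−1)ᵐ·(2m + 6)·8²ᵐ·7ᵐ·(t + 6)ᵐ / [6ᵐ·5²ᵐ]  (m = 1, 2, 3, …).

Apply the ratio test: |a_{m+1}| / |a_m| = [(2(m+1) + 6)/(2m + 6)] · 64·7/(6·25), which tends to 224/75 as m → ∞.
The series converges when 224/75 · |t + 6| < 1, giving R = 75/224.

R = 75/224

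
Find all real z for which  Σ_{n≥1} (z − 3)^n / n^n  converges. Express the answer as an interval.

(−∞, ∞)

By the Cauchy root test, |a_n|^(1/n) = 1/n → 0.
Since the n-th root of |a_n| tends to 0, the series converges for all real z; R = ∞.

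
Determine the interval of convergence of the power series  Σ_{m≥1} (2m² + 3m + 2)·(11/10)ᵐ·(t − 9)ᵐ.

Ratio test: |a_{m+1}/a_m| = [(2(m+1)² + 3(m+1) + 2)/(2m² + 3m + 2)] · 11/10 → 11/10 as m → ∞.
Hence the series converges for |t − 9| < 1/(11/10) = 10/11, so the radius of convergence is 10/11.
When t = 109/11, the terms have absolute value of order m², which does not tend to 0, so the series diverges by the divergence test.
At t = 89/11: the m-th term does not approach 0; divergence by the term test.

(89/11, 109/11)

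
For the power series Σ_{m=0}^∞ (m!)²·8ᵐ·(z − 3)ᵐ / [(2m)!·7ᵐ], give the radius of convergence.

R = 7/2

By the ratio test, |a_{m+1}/a_m| = (m+1)²/[(2m+1)·(2m+2)] · 8/7 → 2/7.
The series converges when 2/7 · |z − 3| < 1, giving R = 7/2.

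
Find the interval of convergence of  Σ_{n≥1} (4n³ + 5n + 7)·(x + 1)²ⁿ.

Ratio test: |a_{n+1}/a_n| = (4(n+1)³ + 5(n+1) + 7)/(4n³ + 5n + 7) → 1 as n → ∞.
Successive powers of (x + 1) differ by 2, so the series converges when |x + 1|² · 1 < 1, i.e. |x + 1| < √(1) = 1. So R = 1.
Check x = 0: the terms have absolute value of order n³, which does not tend to 0, so the series diverges by the divergence test.
When x = -2, the terms have absolute value of order n³, which does not tend to 0, so the series diverges by the divergence test.

(-2, 0)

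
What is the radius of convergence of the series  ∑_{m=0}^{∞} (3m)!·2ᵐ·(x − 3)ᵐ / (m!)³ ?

R = 1/54

Ratio test: |a_{m+1}/a_m| = (3m+1)·(3m+2)·(3m+3)/(m+1)³ · 2 → 54 as m → ∞.
Thus R = 1/(54) = 1/54.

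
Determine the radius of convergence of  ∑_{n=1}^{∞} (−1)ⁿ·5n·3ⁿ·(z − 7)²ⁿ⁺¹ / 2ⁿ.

By the ratio test, |a_{n+1}/a_n| = [5(n+1)/5n] · 3/2 → 3/2.
Writing y = (z − 7)², the series in y has radius 2/3, so |z − 7| < √(2/3) and R = √6/3.

R = √6/3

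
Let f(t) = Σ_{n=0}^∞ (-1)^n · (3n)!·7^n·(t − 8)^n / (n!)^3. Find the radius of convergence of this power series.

The ratio of consecutive coefficients is (3n+1)·(3n+2)·(3n+3)/(n+1)³ · 7 → 189.
Hence the series converges for |t − 8| < 1/(189) = 1/189, so the radius of convergence is 1/189.

R = 1/189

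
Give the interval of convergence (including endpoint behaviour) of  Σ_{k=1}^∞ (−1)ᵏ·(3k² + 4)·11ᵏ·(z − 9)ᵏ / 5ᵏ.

(94/11, 104/11)

The ratio of consecutive coefficients is [(3(k+1)² + 4)/(3k² + 4)] · 11/5 → 11/5.
The series converges when 11/5 · |z − 9| < 1, giving R = 5/11.
Check z = 104/11: the terms do not tend to 0, so the series diverges.
Endpoint z = 94/11: the terms have absolute value of order k², which does not tend to 0, so the series diverges by the divergence test.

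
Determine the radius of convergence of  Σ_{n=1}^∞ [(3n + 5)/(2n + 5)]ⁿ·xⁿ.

R = 2/3

Root test: |a_n|^(1/n) = (3n + 5)/(2n + 5) → 3/2.
Thus R = 1/(3/2) = 2/3.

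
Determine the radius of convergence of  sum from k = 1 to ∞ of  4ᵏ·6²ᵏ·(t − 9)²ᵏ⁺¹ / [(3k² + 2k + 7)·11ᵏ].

R = √11/12

Apply the ratio test: |a_{k+1}| / |a_k| = [(3k² + 2k + 7)/(3(k+1)² + 2(k+1) + 7)] · 4·36/11, which tends to 144/11 as k → ∞.
Writing y = (t − 9)², the series in y has radius 11/144, so |t − 9| < √(11/144) and R = √11/12.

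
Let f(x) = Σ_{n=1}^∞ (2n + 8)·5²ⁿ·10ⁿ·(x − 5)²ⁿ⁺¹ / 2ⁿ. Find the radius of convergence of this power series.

R = √5/25

By the ratio test, |a_{n+1}/a_n| = [(2(n+1) + 8)/(2n + 8)] · 25·10/2 → 125.
Since the exponent of (x − 5) increases by 2 each term, convergence requires |x − 5|² < 1/125, hence R = √5/25.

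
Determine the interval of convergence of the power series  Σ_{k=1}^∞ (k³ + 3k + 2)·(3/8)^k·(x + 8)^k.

(-32/3, -16/3)

Ratio test: |a_{k+1}/a_k| = [((k+1)³ + 3(k+1) + 2)/(k³ + 3k + 2)] · 3/8 → 3/8 as k → ∞.
Convergence for |x + 8| · 3/8 < 1, i.e. |x + 8| < 8/3. So R = 8/3.
Check x = -16/3: the terms have absolute value of order k³, which does not tend to 0, so the series diverges by the divergence test.
At x = -32/3: the k-th term does not approach 0; divergence by the term test.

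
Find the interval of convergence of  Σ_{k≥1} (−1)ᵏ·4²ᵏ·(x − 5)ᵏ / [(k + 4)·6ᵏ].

By the ratio test, |a_{k+1}/a_k| = [(k + 4)/((k+1) + 4)] · 16/6 → 8/3.
The series converges when 8/3 · |x − 5| < 1, giving R = 3/8.
Check x = 43/8: an alternating series whose terms decrease to 0 in absolute value, so it converges by the Leibniz criterion.
When x = 37/8, comparison with the harmonic series Σ 1/k shows the series diverges.

(37/8, 43/8]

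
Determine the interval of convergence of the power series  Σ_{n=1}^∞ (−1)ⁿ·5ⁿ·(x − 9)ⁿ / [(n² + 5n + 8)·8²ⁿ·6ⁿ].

[-339/5, 429/5]

By the ratio test, |a_{n+1}/a_n| = [(n² + 5n + 8)/((n+1)² + 5(n+1) + 8)] · 5/(64·6) → 5/384.
Convergence for |x − 9| · 5/384 < 1, i.e. |x − 9| < 384/5. So R = 384/5.
When x = 429/5, the terms are on the order of 1/n², so the series converges absolutely by comparison with the p-series (p = 2 > 1).
At x = -339/5: the series is dominated by a constant times Σ 1/n², which converges (p = 2 > 1).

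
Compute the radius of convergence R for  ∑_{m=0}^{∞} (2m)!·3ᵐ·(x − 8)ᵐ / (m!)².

Apply the ratio test: |a_{m+1}| / |a_m| = (2m+1)·(2m+2)/(m+1)² · 3, which tends to 12 as m → ∞.
Hence the series converges for |x − 8| < 1/(12) = 1/12, so the radius of convergence is 1/12.

R = 1/12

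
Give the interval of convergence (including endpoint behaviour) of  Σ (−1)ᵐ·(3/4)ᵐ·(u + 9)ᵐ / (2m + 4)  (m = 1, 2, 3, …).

By the ratio test, |a_{m+1}/a_m| = [(2m + 4)/(2(m+1) + 4)] · 3/4 → 3/4.
The series converges when 3/4 · |u + 9| < 1, giving R = 4/3.
At u = -23/3: the terms alternate in sign and decrease monotonically to 0 in absolute value (size ~ c/m), so the alternating series test gives convergence.
When u = -31/3, the terms behave like c/m; limit comparison with the harmonic series gives divergence.

(-31/3, -23/3]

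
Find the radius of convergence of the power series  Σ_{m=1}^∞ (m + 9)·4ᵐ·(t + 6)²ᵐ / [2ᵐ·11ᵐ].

By the ratio test, |a_{m+1}/a_m| = [((m+1) + 9)/(m + 9)] · 4/(2·11) → 2/11.
Writing y = (t + 6)², the series in y has radius 11/2, so |t + 6| < √(11/2) and R = √22/2.

R = √22/2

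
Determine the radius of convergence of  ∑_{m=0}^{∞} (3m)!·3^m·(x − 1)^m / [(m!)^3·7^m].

R = 7/81

The ratio of consecutive coefficients is (3m+1)·(3m+2)·(3m+3)/(m+1)³ · 3/7 → 81/7.
Convergence for |x − 1| · 81/7 < 1, i.e. |x − 1| < 7/81. So R = 7/81.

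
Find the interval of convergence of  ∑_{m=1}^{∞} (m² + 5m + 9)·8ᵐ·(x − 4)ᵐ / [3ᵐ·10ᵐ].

(1/4, 31/4)

Apply the ratio test: |a_{m+1}| / |a_m| = [((m+1)² + 5(m+1) + 9)/(m² + 5m + 9)] · 8/(3·10), which tends to 4/15 as m → ∞.
The series converges when 4/15 · |x − 4| < 1, giving R = 15/4.
When x = 31/4, the m-th term does not approach 0; divergence by the term test.
When x = 1/4, the terms have absolute value of order m², which does not tend to 0, so the series diverges by the divergence test.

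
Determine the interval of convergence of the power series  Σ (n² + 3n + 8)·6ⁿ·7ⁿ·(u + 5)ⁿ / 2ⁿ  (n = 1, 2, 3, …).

By the ratio test, |a_{n+1}/a_n| = [((n+1)² + 3(n+1) + 8)/(n² + 3n + 8)] · 6·7/2 → 21.
Convergence for |u + 5| · 21 < 1, i.e. |u + 5| < 1/21. So R = 1/21.
At u = -104/21: the n-th term does not approach 0; divergence by the term test.
At u = -106/21: the terms do not tend to 0, so the series diverges.

(-106/21, -104/21)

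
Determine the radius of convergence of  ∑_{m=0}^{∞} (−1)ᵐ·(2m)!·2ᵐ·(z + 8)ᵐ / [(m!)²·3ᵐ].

Ratio test: |a_{m+1}/a_m| = (2m+1)·(2m+2)/(m+1)² · 2/3 → 8/3 as m → ∞.
Hence the series converges for |z + 8| < 1/(8/3) = 3/8, so the radius of convergence is 3/8.

R = 3/8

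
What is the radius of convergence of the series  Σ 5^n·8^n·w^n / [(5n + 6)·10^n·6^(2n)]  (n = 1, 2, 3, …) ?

R = 9

By the ratio test, |a_{n+1}/a_n| = [(5n + 6)/(5(n+1) + 6)] · 5·8/(10·36) → 1/9.
Convergence for |w| · 1/9 < 1, i.e. |w| < 9. So R = 9.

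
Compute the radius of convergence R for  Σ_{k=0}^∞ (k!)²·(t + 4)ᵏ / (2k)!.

By the ratio test, |a_{k+1}/a_k| = (k+1)²/[(2k+1)·(2k+2)] → 1/4.
The series converges when 1/4 · |t + 4| < 1, giving R = 4.

R = 4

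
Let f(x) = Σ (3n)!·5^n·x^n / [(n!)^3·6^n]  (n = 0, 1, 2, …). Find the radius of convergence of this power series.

Ratio test: |a_{n+1}/a_n| = (3n+1)·(3n+2)·(3n+3)/(n+1)³ · 5/6 → 45/2 as n → ∞.
The series converges when 45/2 · |x| < 1, giving R = 2/45.

R = 2/45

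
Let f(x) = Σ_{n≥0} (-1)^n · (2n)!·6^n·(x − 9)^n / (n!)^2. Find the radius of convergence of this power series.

Ratio test: |a_{n+1}/a_n| = (2n+1)·(2n+2)/(n+1)² · 6 → 24 as n → ∞.
Convergence for |x − 9| · 24 < 1, i.e. |x − 9| < 1/24. So R = 1/24.

R = 1/24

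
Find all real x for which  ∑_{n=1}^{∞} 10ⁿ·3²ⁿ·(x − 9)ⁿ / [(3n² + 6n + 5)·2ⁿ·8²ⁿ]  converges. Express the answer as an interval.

Apply the ratio test: |a_{n+1}| / |a_n| = [(3n² + 6n + 5)/(3(n+1)² + 6(n+1) + 5)] · 10·9/(2·64), which tends to 45/64 as n → ∞.
Convergence for |x − 9| · 45/64 < 1, i.e. |x − 9| < 64/45. So R = 64/45.
At x = 469/45: absolute convergence follows by limit comparison with Σ 1/n².
Check x = 341/45: the series is dominated by a constant times Σ 1/n², which converges (p = 2 > 1).

[341/45, 469/45]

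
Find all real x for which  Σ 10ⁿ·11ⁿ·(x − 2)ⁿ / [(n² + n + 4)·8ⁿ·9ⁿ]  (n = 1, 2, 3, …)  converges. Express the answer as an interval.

Apply the ratio test: |a_{n+1}| / |a_n| = [(n² + n + 4)/((n+1)² + (n+1) + 4)] · 10·11/(8·9), which tends to 55/36 as n → ∞.
The series converges when 55/36 · |x − 2| < 1, giving R = 36/55.
Check x = 146/55: the terms are on the order of 1/n², so the series converges absolutely by comparison with the p-series (p = 2 > 1).
Check x = 74/55: the series is dominated by a constant times Σ 1/n², which converges (p = 2 > 1).

[74/55, 146/55]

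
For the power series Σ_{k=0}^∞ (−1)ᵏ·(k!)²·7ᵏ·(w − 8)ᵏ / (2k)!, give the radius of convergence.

Apply the ratio test: |a_{k+1}| / |a_k| = (k+1)²/[(2k+1)·(2k+2)] · 7, which tends to 7/4 as k → ∞.
Convergence for |w − 8| · 7/4 < 1, i.e. |w − 8| < 4/7. So R = 4/7.

R = 4/7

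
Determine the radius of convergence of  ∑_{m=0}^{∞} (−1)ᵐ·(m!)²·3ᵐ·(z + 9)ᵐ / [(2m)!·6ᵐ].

Ratio test: |a_{m+1}/a_m| = (m+1)²/[(2m+1)·(2m+2)] · 3/6 → 1/8 as m → ∞.
Thus R = 1/(1/8) = 8.

R = 8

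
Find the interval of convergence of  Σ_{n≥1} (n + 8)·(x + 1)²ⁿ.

Ratio test: |a_{n+1}/a_n| = ((n+1) + 8)/(n + 8) → 1 as n → ∞.
Since the exponent of (x + 1) increases by 2 each term, convergence requires |x + 1|² < 1, hence R = 1.
Check x = 0: the n-th term does not approach 0; divergence by the term test.
Check x = -2: the n-th term does not approach 0; divergence by the term test.

(-2, 0)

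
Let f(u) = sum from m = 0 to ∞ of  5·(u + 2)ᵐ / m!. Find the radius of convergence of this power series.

Apply the ratio test: |a_{m+1}| / |a_m| = 5/5 · 1/(m+1), which tends to 0 as m → ∞.
The limit is 0, so the series converges for all u; R = ∞.

R = ∞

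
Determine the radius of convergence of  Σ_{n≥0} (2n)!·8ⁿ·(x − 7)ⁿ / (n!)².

R = 1/32

Apply the ratio test: |a_{n+1}| / |a_n| = (2n+1)·(2n+2)/(n+1)² · 8, which tends to 32 as n → ∞.
Convergence for |x − 7| · 32 < 1, i.e. |x − 7| < 1/32. So R = 1/32.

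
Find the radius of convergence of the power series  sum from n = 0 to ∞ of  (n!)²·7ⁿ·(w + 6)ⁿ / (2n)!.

Apply the ratio test: |a_{n+1}| / |a_n| = (n+1)²/[(2n+1)·(2n+2)] · 7, which tends to 7/4 as n → ∞.
Hence the series converges for |w + 6| < 1/(7/4) = 4/7, so the radius of convergence is 4/7.

R = 4/7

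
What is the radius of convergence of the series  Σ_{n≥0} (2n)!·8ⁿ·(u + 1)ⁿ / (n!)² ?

Apply the ratio test: |a_{n+1}| / |a_n| = (2n+1)·(2n+2)/(n+1)² · 8, which tends to 32 as n → ∞.
The series converges when 32 · |u + 1| < 1, giving R = 1/32.

R = 1/32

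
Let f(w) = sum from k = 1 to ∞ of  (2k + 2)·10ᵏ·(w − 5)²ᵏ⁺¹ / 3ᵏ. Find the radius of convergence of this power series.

R = √30/10

By the ratio test, |a_{k+1}/a_k| = [(2(k+1) + 2)/(2k + 2)] · 10/3 → 10/3.
Writing y = (w − 5)², the series in y has radius 3/10, so |w − 5| < √(3/10) and R = √30/10.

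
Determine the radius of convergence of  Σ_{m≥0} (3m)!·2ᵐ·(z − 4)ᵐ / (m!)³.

Apply the ratio test: |a_{m+1}| / |a_m| = (3m+1)·(3m+2)·(3m+3)/(m+1)³ · 2, which tends to 54 as m → ∞.
Hence the series converges for |z − 4| < 1/(54) = 1/54, so the radius of convergence is 1/54.

R = 1/54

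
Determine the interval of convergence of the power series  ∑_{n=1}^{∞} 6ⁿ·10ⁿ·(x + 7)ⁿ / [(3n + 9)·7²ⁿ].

[-469/60, -371/60)

Apply the ratio test: |a_{n+1}| / |a_n| = [(3n + 9)/(3(n+1) + 9)] · 6·10/49, which tends to 60/49 as n → ∞.
Convergence for |x + 7| · 60/49 < 1, i.e. |x + 7| < 49/60. So R = 49/60.
Check x = -371/60: the terms are asymptotic to a nonzero constant times 1/n, so the series diverges by limit comparison with Σ 1/n.
At x = -469/60: convergence follows from the alternating series test (terms decrease monotonically to 0).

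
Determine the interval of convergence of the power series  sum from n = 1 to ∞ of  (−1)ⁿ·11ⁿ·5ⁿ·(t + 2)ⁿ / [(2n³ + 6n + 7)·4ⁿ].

By the ratio test, |a_{n+1}/a_n| = [(2n³ + 6n + 7)/(2(n+1)³ + 6(n+1) + 7)] · 11·5/4 → 55/4.
The series converges when 55/4 · |t + 2| < 1, giving R = 4/55.
When t = -106/55, the terms are on the order of 1/n³, so the series converges absolutely by comparison with the p-series (p = 3 > 1).
Endpoint t = -114/55: absolute convergence follows by limit comparison with Σ 1/n³.

[-114/55, -106/55]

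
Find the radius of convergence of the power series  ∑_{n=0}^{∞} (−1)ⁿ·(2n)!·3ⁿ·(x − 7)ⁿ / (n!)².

By the ratio test, |a_{n+1}/a_n| = (2n+1)·(2n+2)/(n+1)² · 3 → 12.
Thus R = 1/(12) = 1/12.

R = 1/12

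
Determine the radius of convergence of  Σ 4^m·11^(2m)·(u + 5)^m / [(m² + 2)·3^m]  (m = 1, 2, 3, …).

R = 3/484

Ratio test: |a_{m+1}/a_m| = [(m² + 2)/((m+1)² + 2)] · 4·121/3 → 484/3 as m → ∞.
Thus R = 1/(484/3) = 3/484.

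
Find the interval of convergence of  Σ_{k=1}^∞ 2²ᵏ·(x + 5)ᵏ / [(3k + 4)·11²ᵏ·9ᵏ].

The ratio of consecutive coefficients is [(3k + 4)/(3(k+1) + 4)] · 4/(121·9) → 4/1089.
Hence the series converges for |x + 5| < 1/(4/1089) = 1089/4, so the radius of convergence is 1089/4.
When x = 1069/4, comparison with the harmonic series Σ 1/k shows the series diverges.
Endpoint x = -1109/4: convergence follows from the alternating series test (terms decrease monotonically to 0).

[-1109/4, 1069/4)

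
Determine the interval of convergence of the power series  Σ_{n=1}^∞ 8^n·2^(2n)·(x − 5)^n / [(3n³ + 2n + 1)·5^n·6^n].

By the ratio test, |a_{n+1}/a_n| = [(3n³ + 2n + 1)/(3(n+1)³ + 2(n+1) + 1)] · 8·4/(5·6) → 16/15.
Convergence for |x − 5| · 16/15 < 1, i.e. |x − 5| < 15/16. So R = 15/16.
At x = 95/16: absolute convergence follows by limit comparison with Σ 1/n³.
Endpoint x = 65/16: absolute convergence follows by limit comparison with Σ 1/n³.

[65/16, 95/16]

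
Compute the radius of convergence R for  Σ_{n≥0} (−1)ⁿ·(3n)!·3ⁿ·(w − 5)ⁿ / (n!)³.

Ratio test: |a_{n+1}/a_n| = (3n+1)·(3n+2)·(3n+3)/(n+1)³ · 3 → 81 as n → ∞.
Convergence for |w − 5| · 81 < 1, i.e. |w − 5| < 1/81. So R = 1/81.

R = 1/81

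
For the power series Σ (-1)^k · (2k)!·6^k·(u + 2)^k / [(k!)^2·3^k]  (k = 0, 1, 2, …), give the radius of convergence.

R = 1/8

By the ratio test, |a_{k+1}/a_k| = (2k+1)·(2k+2)/(k+1)² · 6/3 → 8.
Hence the series converges for |u + 2| < 1/(8) = 1/8, so the radius of convergence is 1/8.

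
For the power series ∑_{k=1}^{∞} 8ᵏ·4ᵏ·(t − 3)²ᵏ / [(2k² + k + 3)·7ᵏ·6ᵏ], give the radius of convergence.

R = √21/4

Apply the ratio test: |a_{k+1}| / |a_k| = [(2k² + k + 3)/(2(k+1)² + (k+1) + 3)] · 8·4/(7·6), which tends to 16/21 as k → ∞.
Successive powers of (t − 3) differ by 2, so the series converges when |t − 3|² · 16/21 < 1, i.e. |t − 3| < √(21/16). So R = √21/4.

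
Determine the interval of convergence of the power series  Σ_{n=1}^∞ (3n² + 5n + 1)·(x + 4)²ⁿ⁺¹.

(-5, -3)

The ratio of consecutive coefficients is (3(n+1)² + 5(n+1) + 1)/(3n² + 5n + 1) → 1.
Since the exponent of (x + 4) increases by 2 each term, convergence requires |x + 4|² < 1, hence R = 1.
Endpoint x = -3: the terms do not tend to 0, so the series diverges.
Check x = -5: the terms have absolute value of order n², which does not tend to 0, so the series diverges by the divergence test.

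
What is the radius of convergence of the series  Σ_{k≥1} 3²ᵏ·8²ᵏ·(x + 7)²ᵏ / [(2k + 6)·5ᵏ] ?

R = √5/24

Ratio test: |a_{k+1}/a_k| = [(2k + 6)/(2(k+1) + 6)] · 9·64/5 → 576/5 as k → ∞.
Writing y = (x + 7)², the series in y has radius 5/576, so |x + 7| < √(5/576) and R = √5/24.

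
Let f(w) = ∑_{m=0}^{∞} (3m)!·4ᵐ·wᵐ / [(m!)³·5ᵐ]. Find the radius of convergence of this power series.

R = 5/108

The ratio of consecutive coefficients is (3m+1)·(3m+2)·(3m+3)/(m+1)³ · 4/5 → 108/5.
The series converges when 108/5 · |w| < 1, giving R = 5/108.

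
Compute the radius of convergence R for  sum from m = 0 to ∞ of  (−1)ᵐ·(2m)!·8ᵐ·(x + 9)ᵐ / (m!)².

Ratio test: |a_{m+1}/a_m| = (2m+1)·(2m+2)/(m+1)² · 8 → 32 as m → ∞.
The series converges when 32 · |x + 9| < 1, giving R = 1/32.

R = 1/32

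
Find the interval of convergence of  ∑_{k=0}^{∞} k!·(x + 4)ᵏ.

Ratio test: |a_{k+1}/a_k| = (k+1) → ∞ as k → ∞.
Since the ratio → ∞, the series diverges for every x ≠ -4, and R = 0.

{-4}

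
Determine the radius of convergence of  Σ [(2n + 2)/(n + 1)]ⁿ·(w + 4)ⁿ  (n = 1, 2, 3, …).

Applying the root test, |a_n|^(1/n) = (2n + 2)/(n + 1) → 2.
Convergence for |w + 4| · 2 < 1, i.e. |w + 4| < 1/2. So R = 1/2.

R = 1/2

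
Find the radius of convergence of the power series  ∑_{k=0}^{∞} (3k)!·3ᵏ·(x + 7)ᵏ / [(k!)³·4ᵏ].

By the ratio test, |a_{k+1}/a_k| = (3k+1)·(3k+2)·(3k+3)/(k+1)³ · 3/4 → 81/4.
Hence the series converges for |x + 7| < 1/(81/4) = 4/81, so the radius of convergence is 4/81.

R = 4/81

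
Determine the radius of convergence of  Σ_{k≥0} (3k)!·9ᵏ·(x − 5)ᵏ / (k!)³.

R = 1/243

Apply the ratio test: |a_{k+1}| / |a_k| = (3k+1)·(3k+2)·(3k+3)/(k+1)³ · 9, which tends to 243 as k → ∞.
The series converges when 243 · |x − 5| < 1, giving R = 1/243.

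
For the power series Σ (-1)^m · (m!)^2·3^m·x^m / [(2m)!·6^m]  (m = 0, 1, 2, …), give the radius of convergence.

By the ratio test, |a_{m+1}/a_m| = (m+1)²/[(2m+1)·(2m+2)] · 3/6 → 1/8.
The series converges when 1/8 · |x| < 1, giving R = 8.

R = 8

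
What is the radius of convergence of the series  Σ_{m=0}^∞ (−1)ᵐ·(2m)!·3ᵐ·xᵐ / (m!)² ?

R = 1/12

Apply the ratio test: |a_{m+1}| / |a_m| = (2m+1)·(2m+2)/(m+1)² · 3, which tends to 12 as m → ∞.
Hence the series converges for |x| < 1/(12) = 1/12, so the radius of convergence is 1/12.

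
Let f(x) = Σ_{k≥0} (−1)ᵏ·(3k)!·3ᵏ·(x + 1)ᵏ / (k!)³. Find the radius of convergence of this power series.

The ratio of consecutive coefficients is (3k+1)·(3k+2)·(3k+3)/(k+1)³ · 3 → 81.
The series converges when 81 · |x + 1| < 1, giving R = 1/81.

R = 1/81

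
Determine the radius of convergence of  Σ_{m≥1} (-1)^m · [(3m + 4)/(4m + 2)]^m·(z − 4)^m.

R = 4/3

Applying the root test, |a_m|^(1/m) = (3m + 4)/(4m + 2) → 3/4.
The series converges when 3/4 · |z − 4| < 1, giving R = 4/3.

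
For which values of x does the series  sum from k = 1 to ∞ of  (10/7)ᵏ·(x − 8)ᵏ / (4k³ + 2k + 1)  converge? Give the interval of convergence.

By the ratio test, |a_{k+1}/a_k| = [(4k³ + 2k + 1)/(4(k+1)³ + 2(k+1) + 1)] · 10/7 → 10/7.
Convergence for |x − 8| · 10/7 < 1, i.e. |x − 8| < 7/10. So R = 7/10.
At x = 87/10: the terms are on the order of 1/k³, so the series converges absolutely by comparison with the p-series (p = 3 > 1).
Check x = 73/10: absolute convergence follows by limit comparison with Σ 1/k³.

[73/10, 87/10]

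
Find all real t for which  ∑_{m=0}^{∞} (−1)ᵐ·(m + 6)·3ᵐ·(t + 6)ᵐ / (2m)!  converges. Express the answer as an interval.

(−∞, ∞)

Ratio test: |a_{m+1}/a_m| = ((m+1) + 6)/(m + 6) · 3 · 1/[(2m+1)·(2m+2)] → 0 as m → ∞.
The ratio tends to 0 regardless of t, hence R = ∞.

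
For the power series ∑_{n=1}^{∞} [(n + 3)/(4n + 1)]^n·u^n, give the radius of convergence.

By the Cauchy root test, |a_n|^(1/n) = (n + 3)/(4n + 1) → 1/4.
Convergence for |u| · 1/4 < 1, i.e. |u| < 4. So R = 4.

R = 4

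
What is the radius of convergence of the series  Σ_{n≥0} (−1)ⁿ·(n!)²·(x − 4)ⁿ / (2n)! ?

R = 4

The ratio of consecutive coefficients is (n+1)²/[(2n+1)·(2n+2)] → 1/4.
The series converges when 1/4 · |x − 4| < 1, giving R = 4.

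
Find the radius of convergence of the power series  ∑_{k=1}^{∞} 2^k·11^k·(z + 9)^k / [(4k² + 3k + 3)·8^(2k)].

R = 32/11

Ratio test: |a_{k+1}/a_k| = [(4k² + 3k + 3)/(4(k+1)² + 3(k+1) + 3)] · 2·11/64 → 11/32 as k → ∞.
Convergence for |z + 9| · 11/32 < 1, i.e. |z + 9| < 32/11. So R = 32/11.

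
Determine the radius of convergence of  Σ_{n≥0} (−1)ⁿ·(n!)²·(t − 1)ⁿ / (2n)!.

The ratio of consecutive coefficients is (n+1)²/[(2n+1)·(2n+2)] → 1/4.
The series converges when 1/4 · |t − 1| < 1, giving R = 4.

R = 4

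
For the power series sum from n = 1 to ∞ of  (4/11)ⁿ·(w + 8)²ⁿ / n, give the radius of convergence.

The ratio of consecutive coefficients is [n/(n+1)] · 4/11 → 4/11.
Writing y = (w + 8)², the series in y has radius 11/4, so |w + 8| < √(11/4) and R = √11/2.

R = √11/2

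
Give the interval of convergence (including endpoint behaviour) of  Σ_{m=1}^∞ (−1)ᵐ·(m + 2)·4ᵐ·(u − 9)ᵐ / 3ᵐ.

By the ratio test, |a_{m+1}/a_m| = [((m+1) + 2)/(m + 2)] · 4/3 → 4/3.
Hence the series converges for |u − 9| < 1/(4/3) = 3/4, so the radius of convergence is 3/4.
When u = 39/4, the terms have absolute value of order m, which does not tend to 0, so the series diverges by the divergence test.
When u = 33/4, the terms do not tend to 0, so the series diverges.

(33/4, 39/4)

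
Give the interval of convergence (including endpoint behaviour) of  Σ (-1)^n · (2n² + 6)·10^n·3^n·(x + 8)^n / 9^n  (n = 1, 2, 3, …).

The ratio of consecutive coefficients is [(2(n+1)² + 6)/(2n² + 6)] · 10·3/9 → 10/3.
The series converges when 10/3 · |x + 8| < 1, giving R = 3/10.
At x = -77/10: the terms have absolute value of order n², which does not tend to 0, so the series diverges by the divergence test.
At x = -83/10: the terms have absolute value of order n², which does not tend to 0, so the series diverges by the divergence test.

(-83/10, -77/10)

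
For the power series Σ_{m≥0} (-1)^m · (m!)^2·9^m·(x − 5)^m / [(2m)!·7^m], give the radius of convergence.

The ratio of consecutive coefficients is (m+1)²/[(2m+1)·(2m+2)] · 9/7 → 9/28.
Thus R = 1/(9/28) = 28/9.

R = 28/9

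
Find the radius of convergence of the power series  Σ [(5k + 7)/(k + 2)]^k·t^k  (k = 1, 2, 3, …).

By the Cauchy root test, |a_k|^(1/k) = (5k + 7)/(k + 2) → 5.
The series converges when 5 · |t| < 1, giving R = 1/5.

R = 1/5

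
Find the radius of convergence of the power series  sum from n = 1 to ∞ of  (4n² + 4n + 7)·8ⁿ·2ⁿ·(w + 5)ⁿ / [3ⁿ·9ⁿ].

R = 27/16

By the ratio test, |a_{n+1}/a_n| = [(4(n+1)² + 4(n+1) + 7)/(4n² + 4n + 7)] · 8·2/(3·9) → 16/27.
Hence the series converges for |w + 5| < 1/(16/27) = 27/16, so the radius of convergence is 27/16.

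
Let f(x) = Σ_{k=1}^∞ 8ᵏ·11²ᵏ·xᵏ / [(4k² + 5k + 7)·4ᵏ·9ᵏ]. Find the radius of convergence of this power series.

R = 9/242

The ratio of consecutive coefficients is [(4k² + 5k + 7)/(4(k+1)² + 5(k+1) + 7)] · 8·121/(4·9) → 242/9.
Hence the series converges for |x| < 1/(242/9) = 9/242, so the radius of convergence is 9/242.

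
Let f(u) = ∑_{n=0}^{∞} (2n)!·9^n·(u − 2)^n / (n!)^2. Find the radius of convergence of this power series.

Ratio test: |a_{n+1}/a_n| = (2n+1)·(2n+2)/(n+1)² · 9 → 36 as n → ∞.
The series converges when 36 · |u − 2| < 1, giving R = 1/36.

R = 1/36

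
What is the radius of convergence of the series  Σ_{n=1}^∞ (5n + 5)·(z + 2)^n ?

R = 1

By the ratio test, |a_{n+1}/a_n| = (5(n+1) + 5)/(5n + 5) → 1.
So the series converges when |z + 2| < 1 and diverges when |z + 2| > 1; R = 1.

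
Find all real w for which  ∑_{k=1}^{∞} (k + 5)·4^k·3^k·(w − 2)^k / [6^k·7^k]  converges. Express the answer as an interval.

By the ratio test, |a_{k+1}/a_k| = [((k+1) + 5)/(k + 5)] · 4·3/(6·7) → 2/7.
The series converges when 2/7 · |w − 2| < 1, giving R = 7/2.
When w = 11/2, the terms have absolute value of order k, which does not tend to 0, so the series diverges by the divergence test.
Endpoint w = -3/2: the terms have absolute value of order k, which does not tend to 0, so the series diverges by the divergence test.

(-3/2, 11/2)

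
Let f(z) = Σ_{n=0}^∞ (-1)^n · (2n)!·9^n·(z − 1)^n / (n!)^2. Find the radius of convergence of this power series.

Ratio test: |a_{n+1}/a_n| = (2n+1)·(2n+2)/(n+1)² · 9 → 36 as n → ∞.
Convergence for |z − 1| · 36 < 1, i.e. |z − 1| < 1/36. So R = 1/36.

R = 1/36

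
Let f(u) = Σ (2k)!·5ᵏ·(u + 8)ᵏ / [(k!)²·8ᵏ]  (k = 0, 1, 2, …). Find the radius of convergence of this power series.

By the ratio test, |a_{k+1}/a_k| = (2k+1)·(2k+2)/(k+1)² · 5/8 → 5/2.
Hence the series converges for |u + 8| < 1/(5/2) = 2/5, so the radius of convergence is 2/5.

R = 2/5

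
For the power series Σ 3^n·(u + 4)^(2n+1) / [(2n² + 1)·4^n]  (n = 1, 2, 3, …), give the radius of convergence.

R = 2√3/3

The ratio of consecutive coefficients is [(2n² + 1)/(2(n+1)² + 1)] · 3/4 → 3/4.
Successive powers of (u + 4) differ by 2, so the series converges when |u + 4|² · 3/4 < 1, i.e. |u + 4| < √(4/3). So R = 2√3/3.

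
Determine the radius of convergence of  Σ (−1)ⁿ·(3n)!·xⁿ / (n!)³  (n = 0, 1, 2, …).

The ratio of consecutive coefficients is (3n+1)·(3n+2)·(3n+3)/(n+1)³ → 27.
Thus R = 1/(27) = 1/27.

R = 1/27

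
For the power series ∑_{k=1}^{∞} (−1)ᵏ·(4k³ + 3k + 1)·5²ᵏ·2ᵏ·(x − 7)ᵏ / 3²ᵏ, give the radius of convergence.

R = 9/50

The ratio of consecutive coefficients is [(4(k+1)³ + 3(k+1) + 1)/(4k³ + 3k + 1)] · 25·2/9 → 50/9.
Convergence for |x − 7| · 50/9 < 1, i.e. |x − 7| < 9/50. So R = 9/50.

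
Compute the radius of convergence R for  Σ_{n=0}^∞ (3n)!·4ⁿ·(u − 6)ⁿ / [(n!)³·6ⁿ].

Apply the ratio test: |a_{n+1}| / |a_n| = (3n+1)·(3n+2)·(3n+3)/(n+1)³ · 4/6, which tends to 18 as n → ∞.
Convergence for |u − 6| · 18 < 1, i.e. |u − 6| < 1/18. So R = 1/18.

R = 1/18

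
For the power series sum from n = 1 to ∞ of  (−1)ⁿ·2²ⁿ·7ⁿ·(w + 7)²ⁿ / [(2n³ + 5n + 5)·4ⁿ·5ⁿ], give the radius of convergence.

R = √35/7

Apply the ratio test: |a_{n+1}| / |a_n| = [(2n³ + 5n + 5)/(2(n+1)³ + 5(n+1) + 5)] · 4·7/(4·5), which tends to 7/5 as n → ∞.
Writing y = (w + 7)², the series in y has radius 5/7, so |w + 7| < √(5/7) and R = √35/7.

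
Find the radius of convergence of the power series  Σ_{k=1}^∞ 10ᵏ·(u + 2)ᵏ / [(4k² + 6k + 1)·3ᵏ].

R = 3/10

By the ratio test, |a_{k+1}/a_k| = [(4k² + 6k + 1)/(4(k+1)² + 6(k+1) + 1)] · 10/3 → 10/3.
Convergence for |u + 2| · 10/3 < 1, i.e. |u + 2| < 3/10. So R = 3/10.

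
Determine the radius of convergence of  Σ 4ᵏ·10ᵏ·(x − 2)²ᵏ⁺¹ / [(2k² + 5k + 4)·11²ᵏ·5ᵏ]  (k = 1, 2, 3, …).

R = 11√2/4

Ratio test: |a_{k+1}/a_k| = [(2k² + 5k + 4)/(2(k+1)² + 5(k+1) + 4)] · 4·10/(121·5) → 8/121 as k → ∞.
Successive powers of (x − 2) differ by 2, so the series converges when |x − 2|² · 8/121 < 1, i.e. |x − 2| < √(121/8). So R = 11√2/4.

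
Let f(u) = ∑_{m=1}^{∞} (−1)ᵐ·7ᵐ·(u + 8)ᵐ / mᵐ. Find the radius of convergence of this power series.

By the Cauchy root test, |a_m|^(1/m) = 7/m → 0.
Since the m-th root of |a_m| tends to 0, the series converges for all real u; R = ∞.

R = ∞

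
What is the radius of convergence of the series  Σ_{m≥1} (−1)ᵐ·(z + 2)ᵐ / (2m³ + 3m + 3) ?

Apply the ratio test: |a_{m+1}| / |a_m| = (2m³ + 3m + 3)/(2(m+1)³ + 3(m+1) + 3), which tends to 1 as m → ∞.
So the series converges when |z + 2| < 1 and diverges when |z + 2| > 1; R = 1.

R = 1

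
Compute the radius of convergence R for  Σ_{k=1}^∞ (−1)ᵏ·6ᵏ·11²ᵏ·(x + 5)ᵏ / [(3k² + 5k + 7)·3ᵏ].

Apply the ratio test: |a_{k+1}| / |a_k| = [(3k² + 5k + 7)/(3(k+1)² + 5(k+1) + 7)] · 6·121/3, which tends to 242 as k → ∞.
Hence the series converges for |x + 5| < 1/(242) = 1/242, so the radius of convergence is 1/242.

R = 1/242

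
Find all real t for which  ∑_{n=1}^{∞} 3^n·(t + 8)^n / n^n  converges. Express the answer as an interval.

(−∞, ∞)

By the Cauchy root test, |a_n|^(1/n) = 3/n → 0.
Since the n-th root of |a_n| tends to 0, the series converges for all real t; R = ∞.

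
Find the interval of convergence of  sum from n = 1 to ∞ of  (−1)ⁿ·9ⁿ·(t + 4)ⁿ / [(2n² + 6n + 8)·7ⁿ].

Ratio test: |a_{n+1}/a_n| = [(2n² + 6n + 8)/(2(n+1)² + 6(n+1) + 8)] · 9/7 → 9/7 as n → ∞.
Convergence for |t + 4| · 9/7 < 1, i.e. |t + 4| < 7/9. So R = 7/9.
At t = -29/9: absolute convergence follows by limit comparison with Σ 1/n².
When t = -43/9, absolute convergence follows by limit comparison with Σ 1/n².

[-43/9, -29/9]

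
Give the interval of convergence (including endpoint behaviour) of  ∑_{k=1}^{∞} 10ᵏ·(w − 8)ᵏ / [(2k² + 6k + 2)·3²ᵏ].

[71/10, 89/10]

The ratio of consecutive coefficients is [(2k² + 6k + 2)/(2(k+1)² + 6(k+1) + 2)] · 10/9 → 10/9.
Convergence for |w − 8| · 10/9 < 1, i.e. |w − 8| < 9/10. So R = 9/10.
Endpoint w = 89/10: absolute convergence follows by limit comparison with Σ 1/k².
Check w = 71/10: the series is dominated by a constant times Σ 1/k², which converges (p = 2 > 1).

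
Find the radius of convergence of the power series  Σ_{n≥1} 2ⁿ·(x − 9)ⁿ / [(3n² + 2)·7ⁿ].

Ratio test: |a_{n+1}/a_n| = [(3n² + 2)/(3(n+1)² + 2)] · 2/7 → 2/7 as n → ∞.
Convergence for |x − 9| · 2/7 < 1, i.e. |x − 9| < 7/2. So R = 7/2.

R = 7/2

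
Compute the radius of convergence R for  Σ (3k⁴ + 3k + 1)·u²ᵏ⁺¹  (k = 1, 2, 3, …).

Apply the ratio test: |a_{k+1}| / |a_k| = (3(k+1)⁴ + 3(k+1) + 1)/(3k⁴ + 3k + 1), which tends to 1 as k → ∞.
Successive powers of u differ by 2, so the series converges when |u|² · 1 < 1, i.e. |u| < √(1) = 1. So R = 1.

R = 1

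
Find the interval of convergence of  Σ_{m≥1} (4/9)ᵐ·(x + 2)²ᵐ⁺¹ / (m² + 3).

[-7/2, -1/2]

Ratio test: |a_{m+1}/a_m| = [(m² + 3)/((m+1)² + 3)] · 4/9 → 4/9 as m → ∞.
Since the exponent of (x + 2) increases by 2 each term, convergence requires |x + 2|² < 9/4, hence R = 3/2.
When x = -1/2, the terms are on the order of 1/m², so the series converges absolutely by comparison with the p-series (p = 2 > 1).
At x = -7/2: the terms are on the order of 1/m², so the series converges absolutely by comparison with the p-series (p = 2 > 1).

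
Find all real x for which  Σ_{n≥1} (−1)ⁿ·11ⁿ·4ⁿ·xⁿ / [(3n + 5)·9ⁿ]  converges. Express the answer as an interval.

The ratio of consecutive coefficients is [(3n + 5)/(3(n+1) + 5)] · 11·4/9 → 44/9.
The series converges when 44/9 · |x| < 1, giving R = 9/44.
Endpoint x = 9/44: an alternating series whose terms decrease to 0 in absolute value, so it converges by the Leibniz criterion.
Check x = -9/44: comparison with the harmonic series Σ 1/n shows the series diverges.

(-9/44, 9/44]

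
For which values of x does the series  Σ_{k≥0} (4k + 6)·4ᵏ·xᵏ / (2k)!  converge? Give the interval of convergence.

Ratio test: |a_{k+1}/a_k| = (4(k+1) + 6)/(4k + 6) · 4 · 1/[(2k+1)·(2k+2)] → 0 as k → ∞.
Since the limit is 0 < 1 for every x, the series converges on all of ℝ and R = ∞.

(−∞, ∞)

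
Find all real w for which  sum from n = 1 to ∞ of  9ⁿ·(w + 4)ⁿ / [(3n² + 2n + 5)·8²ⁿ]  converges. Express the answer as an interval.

[-100/9, 28/9]

By the ratio test, |a_{n+1}/a_n| = [(3n² + 2n + 5)/(3(n+1)² + 2(n+1) + 5)] · 9/64 → 9/64.
The series converges when 9/64 · |w + 4| < 1, giving R = 64/9.
Check w = 28/9: absolute convergence follows by limit comparison with Σ 1/n².
At w = -100/9: the series is dominated by a constant times Σ 1/n², which converges (p = 2 > 1).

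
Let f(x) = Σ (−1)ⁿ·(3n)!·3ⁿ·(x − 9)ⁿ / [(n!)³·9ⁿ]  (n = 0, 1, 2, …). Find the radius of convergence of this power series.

R = 1/9

Apply the ratio test: |a_{n+1}| / |a_n| = (3n+1)·(3n+2)·(3n+3)/(n+1)³ · 3/9, which tends to 9 as n → ∞.
Thus R = 1/(9) = 1/9.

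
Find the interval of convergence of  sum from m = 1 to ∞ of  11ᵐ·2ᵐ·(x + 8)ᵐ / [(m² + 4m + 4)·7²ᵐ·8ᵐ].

[-284/11, 108/11]

Ratio test: |a_{m+1}/a_m| = [(m² + 4m + 4)/((m+1)² + 4(m+1) + 4)] · 11·2/(49·8) → 11/196 as m → ∞.
Convergence for |x + 8| · 11/196 < 1, i.e. |x + 8| < 196/11. So R = 196/11.
Endpoint x = 108/11: the series is dominated by a constant times Σ 1/m², which converges (p = 2 > 1).
Endpoint x = -284/11: the terms are on the order of 1/m², so the series converges absolutely by comparison with the p-series (p = 2 > 1).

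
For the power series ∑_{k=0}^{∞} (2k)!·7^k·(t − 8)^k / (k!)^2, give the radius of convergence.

R = 1/28

By the ratio test, |a_{k+1}/a_k| = (2k+1)·(2k+2)/(k+1)² · 7 → 28.
Thus R = 1/(28) = 1/28.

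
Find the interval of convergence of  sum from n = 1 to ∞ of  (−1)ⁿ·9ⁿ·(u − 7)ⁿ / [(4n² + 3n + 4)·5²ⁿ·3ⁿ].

[-4/3, 46/3]

Apply the ratio test: |a_{n+1}| / |a_n| = [(4n² + 3n + 4)/(4(n+1)² + 3(n+1) + 4)] · 9/(25·3), which tends to 3/25 as n → ∞.
Hence the series converges for |u − 7| < 1/(3/25) = 25/3, so the radius of convergence is 25/3.
At u = 46/3: the terms are on the order of 1/n², so the series converges absolutely by comparison with the p-series (p = 2 > 1).
When u = -4/3, the series is dominated by a constant times Σ 1/n², which converges (p = 2 > 1).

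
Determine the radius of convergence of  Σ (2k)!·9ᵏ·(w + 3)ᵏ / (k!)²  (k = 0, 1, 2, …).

The ratio of consecutive coefficients is (2k+1)·(2k+2)/(k+1)² · 9 → 36.
The series converges when 36 · |w + 3| < 1, giving R = 1/36.

R = 1/36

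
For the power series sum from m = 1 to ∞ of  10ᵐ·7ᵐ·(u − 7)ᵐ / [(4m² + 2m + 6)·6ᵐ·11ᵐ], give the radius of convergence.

Apply the ratio test: |a_{m+1}| / |a_m| = [(4m² + 2m + 6)/(4(m+1)² + 2(m+1) + 6)] · 10·7/(6·11), which tends to 35/33 as m → ∞.
Hence the series converges for |u − 7| < 1/(35/33) = 33/35, so the radius of convergence is 33/35.

R = 33/35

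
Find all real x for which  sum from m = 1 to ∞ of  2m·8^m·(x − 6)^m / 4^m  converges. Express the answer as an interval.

(11/2, 13/2)

By the ratio test, |a_{m+1}/a_m| = [2(m+1)/2m] · 8/4 → 2.
The series converges when 2 · |x − 6| < 1, giving R = 1/2.
Check x = 13/2: the terms do not tend to 0, so the series diverges.
Check x = 11/2: the terms do not tend to 0, so the series diverges.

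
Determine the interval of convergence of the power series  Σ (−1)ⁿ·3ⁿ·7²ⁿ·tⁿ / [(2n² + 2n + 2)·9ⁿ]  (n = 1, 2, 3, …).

[-3/49, 3/49]

By the ratio test, |a_{n+1}/a_n| = [(2n² + 2n + 2)/(2(n+1)² + 2(n+1) + 2)] · 3·49/9 → 49/3.
Hence the series converges for |t| < 1/(49/3) = 3/49, so the radius of convergence is 3/49.
Endpoint t = 3/49: the series is dominated by a constant times Σ 1/n², which converges (p = 2 > 1).
Check t = -3/49: absolute convergence follows by limit comparison with Σ 1/n².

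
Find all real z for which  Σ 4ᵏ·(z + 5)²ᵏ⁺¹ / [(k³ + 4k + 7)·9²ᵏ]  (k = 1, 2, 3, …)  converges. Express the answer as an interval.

By the ratio test, |a_{k+1}/a_k| = [(k³ + 4k + 7)/((k+1)³ + 4(k+1) + 7)] · 4/81 → 4/81.
Since the exponent of (z + 5) increases by 2 each term, convergence requires |z + 5|² < 81/4, hence R = 9/2.
At z = -1/2: the series is dominated by a constant times Σ 1/k³, which converges (p = 3 > 1).
At z = -19/2: the series is dominated by a constant times Σ 1/k³, which converges (p = 3 > 1).

[-19/2, -1/2]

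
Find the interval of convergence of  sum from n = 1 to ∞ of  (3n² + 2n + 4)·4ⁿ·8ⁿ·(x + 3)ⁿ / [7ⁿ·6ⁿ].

(-69/16, -27/16)

The ratio of consecutive coefficients is [(3(n+1)² + 2(n+1) + 4)/(3n² + 2n + 4)] · 4·8/(7·6) → 16/21.
Thus R = 1/(16/21) = 21/16.
Check x = -27/16: the terms have absolute value of order n², which does not tend to 0, so the series diverges by the divergence test.
Endpoint x = -69/16: the terms have absolute value of order n², which does not tend to 0, so the series diverges by the divergence test.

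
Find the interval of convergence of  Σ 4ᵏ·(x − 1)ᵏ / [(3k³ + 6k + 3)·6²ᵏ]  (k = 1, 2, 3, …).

[-8, 10]

Ratio test: |a_{k+1}/a_k| = [(3k³ + 6k + 3)/(3(k+1)³ + 6(k+1) + 3)] · 4/36 → 1/9 as k → ∞.
The series converges when 1/9 · |x − 1| < 1, giving R = 9.
Endpoint x = 10: the series is dominated by a constant times Σ 1/k³, which converges (p = 3 > 1).
At x = -8: the terms are on the order of 1/k³, so the series converges absolutely by comparison with the p-series (p = 3 > 1).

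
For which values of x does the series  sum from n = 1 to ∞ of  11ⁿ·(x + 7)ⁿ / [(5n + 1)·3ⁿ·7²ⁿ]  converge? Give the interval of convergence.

[-224/11, 70/11)

Apply the ratio test: |a_{n+1}| / |a_n| = [(5n + 1)/(5(n+1) + 1)] · 11/(3·49), which tends to 11/147 as n → ∞.
Convergence for |x + 7| · 11/147 < 1, i.e. |x + 7| < 147/11. So R = 147/11.
Check x = 70/11: comparison with the harmonic series Σ 1/n shows the series diverges.
Endpoint x = -224/11: an alternating series whose terms decrease to 0 in absolute value, so it converges by the Leibniz criterion.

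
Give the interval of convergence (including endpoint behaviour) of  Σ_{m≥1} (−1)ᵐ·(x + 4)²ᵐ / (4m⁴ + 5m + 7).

The ratio of consecutive coefficients is (4m⁴ + 5m + 7)/(4(m+1)⁴ + 5(m+1) + 7) → 1.
Since the exponent of (x + 4) increases by 2 each term, convergence requires |x + 4|² < 1, hence R = 1.
At x = -3: the series is dominated by a constant times Σ 1/m⁴, which converges (p = 4 > 1).
At x = -5: the terms are on the order of 1/m⁴, so the series converges absolutely by comparison with the p-series (p = 4 > 1).

[-5, -3]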